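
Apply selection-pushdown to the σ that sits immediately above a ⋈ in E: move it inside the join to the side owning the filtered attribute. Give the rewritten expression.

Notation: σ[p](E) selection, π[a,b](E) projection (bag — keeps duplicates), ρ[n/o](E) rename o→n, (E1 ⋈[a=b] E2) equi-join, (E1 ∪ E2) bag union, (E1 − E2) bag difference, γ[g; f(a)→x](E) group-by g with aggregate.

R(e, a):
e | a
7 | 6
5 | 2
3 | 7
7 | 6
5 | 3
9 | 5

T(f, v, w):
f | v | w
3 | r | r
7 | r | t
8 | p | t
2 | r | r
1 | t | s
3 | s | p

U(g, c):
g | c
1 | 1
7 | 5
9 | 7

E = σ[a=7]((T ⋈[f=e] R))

σ filters on a, owned by the right side.
E' = (T ⋈[f=e] σ[a=7](R))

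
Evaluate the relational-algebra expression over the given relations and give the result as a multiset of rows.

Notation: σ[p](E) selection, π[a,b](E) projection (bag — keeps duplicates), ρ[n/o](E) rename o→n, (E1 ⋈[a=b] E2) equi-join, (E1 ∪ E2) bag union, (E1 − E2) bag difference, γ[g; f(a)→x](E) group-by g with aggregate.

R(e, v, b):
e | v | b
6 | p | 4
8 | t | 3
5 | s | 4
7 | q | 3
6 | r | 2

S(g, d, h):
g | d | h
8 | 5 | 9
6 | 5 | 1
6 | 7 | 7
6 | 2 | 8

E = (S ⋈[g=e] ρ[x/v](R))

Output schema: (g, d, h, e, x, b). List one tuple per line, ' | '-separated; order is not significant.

Per-node cardinality:
  S → 4
  R → 5
  ρ[x/v](R) → 5
  (S ⋈[g=e] ρ[x/v](R)) → 7

== RESULT ==
g | d | h | e | x | b
6 | 2 | 8 | 6 | p | 4
6 | 2 | 8 | 6 | r | 2
6 | 5 | 1 | 6 | p | 4
6 | 5 | 1 | 6 | r | 2
6 | 7 | 7 | 6 | p | 4
6 | 7 | 7 | 6 | r | 2
8 | 5 | 9 | 8 | t | 3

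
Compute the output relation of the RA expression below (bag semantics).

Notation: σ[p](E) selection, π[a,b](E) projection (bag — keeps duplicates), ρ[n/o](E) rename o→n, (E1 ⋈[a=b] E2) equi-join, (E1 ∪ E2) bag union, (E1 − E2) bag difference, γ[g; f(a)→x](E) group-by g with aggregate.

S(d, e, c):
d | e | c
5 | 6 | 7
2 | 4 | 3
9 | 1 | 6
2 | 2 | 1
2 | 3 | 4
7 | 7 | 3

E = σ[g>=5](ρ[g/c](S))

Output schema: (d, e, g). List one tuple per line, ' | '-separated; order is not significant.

Per-node cardinality:
  S → 6
  ρ[g/c](S) → 6
  σ[g>=5](ρ[g/c](S)) → 2

== RESULT ==
d | e | g
5 | 6 | 7
9 | 1 | 6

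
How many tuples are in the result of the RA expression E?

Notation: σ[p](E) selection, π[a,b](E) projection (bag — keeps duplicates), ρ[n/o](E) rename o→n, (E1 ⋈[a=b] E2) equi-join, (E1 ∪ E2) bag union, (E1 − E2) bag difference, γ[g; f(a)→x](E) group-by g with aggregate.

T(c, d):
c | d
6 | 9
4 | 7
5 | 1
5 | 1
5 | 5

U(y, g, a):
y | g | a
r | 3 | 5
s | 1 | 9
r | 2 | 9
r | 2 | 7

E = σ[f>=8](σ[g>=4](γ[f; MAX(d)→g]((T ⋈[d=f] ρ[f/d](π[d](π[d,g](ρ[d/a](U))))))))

Per-node cardinality:
  T → 5
  U → 4
  ρ[d/a](U) → 4
  π[d,g](ρ[d/a](U)) → 4
  π[d](π[d,g](ρ[d/a](U))) → 4
  ρ[f/d](π[d](π[d,g](ρ[d/a](U)))) → 4
  (T ⋈[d=f] ρ[f/d](π[d](π[d,g](ρ[d/a](U))))) → 4
  γ[f; MAX(d)→g]((T ⋈[d=f] ρ[f/d](π[d](π[d,g](ρ[d/a](U)))))) → 3
  σ[g>=4](γ[f; MAX(d)→g]((T ⋈[d=f] ρ[f/d](π[d](π[d,g](ρ[d/a](U))))))) → 3
  σ[f>=8](σ[g>=4](γ[f; MAX(d)→g]((T ⋈[d=f] ρ[f/d](π[d](π[d,g](ρ[d/a](U)))))))) → 1

|E| = 1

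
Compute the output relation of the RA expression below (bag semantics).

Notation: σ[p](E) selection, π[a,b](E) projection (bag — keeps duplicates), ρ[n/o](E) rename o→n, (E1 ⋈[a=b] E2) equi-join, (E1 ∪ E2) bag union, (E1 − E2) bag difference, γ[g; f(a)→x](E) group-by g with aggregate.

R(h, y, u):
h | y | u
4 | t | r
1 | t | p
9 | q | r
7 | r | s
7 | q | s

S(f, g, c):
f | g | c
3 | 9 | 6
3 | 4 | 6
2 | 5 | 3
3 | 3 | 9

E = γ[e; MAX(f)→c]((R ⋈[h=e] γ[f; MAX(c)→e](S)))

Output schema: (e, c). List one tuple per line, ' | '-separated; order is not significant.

Row counts bottom-up:
  R → 5
  S → 4
  γ[f; MAX(c)→e](S) → 2
  (R ⋈[h=e] γ[f; MAX(c)→e](S)) → 1
  γ[e; MAX(f)→c]((R ⋈[h=e] γ[f; MAX(c)→e](S))) → 1

== RESULT ==
e | c
9 | 3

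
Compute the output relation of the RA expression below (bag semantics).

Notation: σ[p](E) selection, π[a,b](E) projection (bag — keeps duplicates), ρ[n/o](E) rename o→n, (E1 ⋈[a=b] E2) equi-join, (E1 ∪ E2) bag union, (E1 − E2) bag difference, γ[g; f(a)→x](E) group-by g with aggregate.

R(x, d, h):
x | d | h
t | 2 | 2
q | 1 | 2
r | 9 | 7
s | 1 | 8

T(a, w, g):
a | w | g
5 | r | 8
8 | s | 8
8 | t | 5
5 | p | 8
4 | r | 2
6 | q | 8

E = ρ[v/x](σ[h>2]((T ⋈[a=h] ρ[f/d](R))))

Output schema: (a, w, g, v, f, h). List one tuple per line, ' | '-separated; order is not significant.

Subexpression sizes:
  T → 6
  R → 4
  ρ[f/d](R) → 4
  (T ⋈[a=h] ρ[f/d](R)) → 2
  σ[h>2]((T ⋈[a=h] ρ[f/d](R))) → 2
  ρ[v/x](σ[h>2]((T ⋈[a=h] ρ[f/d](R)))) → 2

== RESULT ==
a | w | g | v | f | h
8 | s | 8 | s | 1 | 8
8 | t | 5 | s | 1 | 8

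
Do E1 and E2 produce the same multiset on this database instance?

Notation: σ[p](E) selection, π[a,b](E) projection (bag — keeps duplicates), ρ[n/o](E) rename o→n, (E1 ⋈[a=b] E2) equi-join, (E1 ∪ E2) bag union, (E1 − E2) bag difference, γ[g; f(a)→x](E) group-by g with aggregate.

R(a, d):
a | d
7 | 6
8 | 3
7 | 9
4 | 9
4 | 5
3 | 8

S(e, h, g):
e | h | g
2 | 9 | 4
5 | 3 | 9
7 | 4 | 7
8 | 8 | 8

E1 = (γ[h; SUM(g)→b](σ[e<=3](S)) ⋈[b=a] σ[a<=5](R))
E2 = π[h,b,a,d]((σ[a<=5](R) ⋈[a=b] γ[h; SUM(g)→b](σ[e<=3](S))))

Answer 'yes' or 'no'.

E1 subexpression sizes:
  S → 4
  σ[e<=3](S) → 1
  γ[h; SUM(g)→b](σ[e<=3](S)) → 1
  R → 6
  σ[a<=5](R) → 3
  (γ[h; SUM(g)→b](σ[e<=3](S)) ⋈[b=a] σ[a<=5](R)) → 2
E2 subexpression sizes:
  R → 6
  σ[a<=5](R) → 3
  S → 4
  σ[e<=3](S) → 1
  γ[h; SUM(g)→b](σ[e<=3](S)) → 1
  (σ[a<=5](R) ⋈[a=b] γ[h; SUM(g)→b](σ[e<=3](S))) → 2
  π[h,b,a,d]((σ[a<=5](R) ⋈[a=b] γ[h; SUM(g)→b](σ[e<=3](S)))) → 2

E1 and E2 produce the same multiset:
h | b | a | d
9 | 4 | 4 | 5
9 | 4 | 4 | 9

yes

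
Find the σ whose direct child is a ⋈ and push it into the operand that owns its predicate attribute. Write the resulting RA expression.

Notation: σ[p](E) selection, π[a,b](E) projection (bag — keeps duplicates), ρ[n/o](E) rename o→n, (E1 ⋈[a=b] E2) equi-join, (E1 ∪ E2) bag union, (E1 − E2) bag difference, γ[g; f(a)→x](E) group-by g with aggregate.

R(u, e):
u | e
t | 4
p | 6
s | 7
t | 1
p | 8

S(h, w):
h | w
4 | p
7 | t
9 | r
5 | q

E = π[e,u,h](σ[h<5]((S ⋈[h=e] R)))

σ filters on h, owned by the left side.
E' = π[e,u,h]((σ[h<5](S) ⋈[h=e] R))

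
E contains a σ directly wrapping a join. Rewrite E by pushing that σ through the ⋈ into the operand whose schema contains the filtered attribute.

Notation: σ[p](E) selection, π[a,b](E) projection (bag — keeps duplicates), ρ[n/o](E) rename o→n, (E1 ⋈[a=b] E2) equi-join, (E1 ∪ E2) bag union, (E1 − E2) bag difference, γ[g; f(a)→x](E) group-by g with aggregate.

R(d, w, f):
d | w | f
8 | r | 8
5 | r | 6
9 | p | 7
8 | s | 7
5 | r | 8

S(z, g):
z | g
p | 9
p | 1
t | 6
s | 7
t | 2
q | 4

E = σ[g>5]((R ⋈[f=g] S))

σ filters on g, owned by the right side.
E' = (R ⋈[f=g] σ[g>5](S))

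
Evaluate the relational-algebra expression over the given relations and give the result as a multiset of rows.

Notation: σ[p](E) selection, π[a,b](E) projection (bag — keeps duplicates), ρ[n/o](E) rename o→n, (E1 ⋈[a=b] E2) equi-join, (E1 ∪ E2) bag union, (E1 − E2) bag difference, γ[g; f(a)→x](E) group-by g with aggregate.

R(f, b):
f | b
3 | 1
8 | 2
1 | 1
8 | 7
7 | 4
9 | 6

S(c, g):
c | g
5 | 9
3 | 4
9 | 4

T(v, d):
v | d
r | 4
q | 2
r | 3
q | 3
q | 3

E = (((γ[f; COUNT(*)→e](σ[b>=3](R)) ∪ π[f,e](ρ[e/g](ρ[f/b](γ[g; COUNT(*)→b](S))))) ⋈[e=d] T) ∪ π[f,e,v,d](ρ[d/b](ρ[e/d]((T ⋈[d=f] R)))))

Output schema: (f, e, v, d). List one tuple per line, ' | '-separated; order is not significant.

Per-node cardinality:
  R → 6
  σ[b>=3](R) → 3
  γ[f; COUNT(*)→e](σ[b>=3](R)) → 3
  S → 3
  γ[g; COUNT(*)→b](S) → 2
  ρ[f/b](γ[g; COUNT(*)→b](S)) → 2
  ρ[e/g](ρ[f/b](γ[g; COUNT(*)→b](S))) → 2
  π[f,e](ρ[e/g](ρ[f/b](γ[g; COUNT(*)→b](S)))) → 2
  (γ[f; COUNT(*)→e](σ[b>=3](R)) ∪ π[f,e](ρ[e/g](ρ[f/b](γ[g; COUNT(*)→b](S))))) → 5
  T → 5
  ((γ[f; COUNT(*)→e](σ[b>=3](R)) ∪ π[f,e](ρ[e/g](ρ[f/b](γ[g; COUNT(*)→b](S))))) ⋈[e=d] T) → 1
  T → 5
  R → 6
  (T ⋈[d=f] R) → 3
  ρ[e/d]((T ⋈[d=f] R)) → 3
  ρ[d/b](ρ[e/d]((T ⋈[d=f] R))) → 3
  π[f,e,v,d](ρ[d/b](ρ[e/d]((T ⋈[d=f] R)))) → 3
  (((γ[f; COUNT(*)→e](σ[b>=3](R)) ∪ π[f,e](ρ[e/g](ρ[f/b](γ[g; COUNT(*)→b](S))))) ⋈[e=d] T) ∪ π[f,e,v,d](ρ[d/b](ρ[e/d]((T ⋈[d=f] R))))) → 4

== RESULT ==
f | e | v | d
2 | 4 | r | 4
3 | 3 | q | 1
3 | 3 | q | 1
3 | 3 | r | 1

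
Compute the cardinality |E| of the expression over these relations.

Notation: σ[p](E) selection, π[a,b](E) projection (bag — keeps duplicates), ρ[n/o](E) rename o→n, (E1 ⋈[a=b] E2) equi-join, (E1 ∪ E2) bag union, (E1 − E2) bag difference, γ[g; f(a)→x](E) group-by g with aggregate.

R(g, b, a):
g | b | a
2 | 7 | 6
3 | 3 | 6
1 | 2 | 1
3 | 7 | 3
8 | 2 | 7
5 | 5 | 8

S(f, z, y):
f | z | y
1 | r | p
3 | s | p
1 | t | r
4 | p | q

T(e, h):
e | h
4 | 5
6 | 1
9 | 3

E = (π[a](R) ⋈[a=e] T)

Stepwise |·|:
  R → 6
  π[a](R) → 6
  T → 3
  (π[a](R) ⋈[a=e] T) → 2

|E| = 2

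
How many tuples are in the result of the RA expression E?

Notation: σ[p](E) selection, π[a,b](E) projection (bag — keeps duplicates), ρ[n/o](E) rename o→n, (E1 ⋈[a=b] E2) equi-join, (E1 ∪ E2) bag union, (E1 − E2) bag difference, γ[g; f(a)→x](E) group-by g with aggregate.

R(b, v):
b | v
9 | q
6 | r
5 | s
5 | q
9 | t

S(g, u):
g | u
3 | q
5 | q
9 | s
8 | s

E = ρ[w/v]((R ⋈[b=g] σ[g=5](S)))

Stepwise |·|:
  R → 5
  S → 4
  σ[g=5](S) → 1
  (R ⋈[b=g] σ[g=5](S)) → 2
  ρ[w/v]((R ⋈[b=g] σ[g=5](S))) → 2

|E| = 2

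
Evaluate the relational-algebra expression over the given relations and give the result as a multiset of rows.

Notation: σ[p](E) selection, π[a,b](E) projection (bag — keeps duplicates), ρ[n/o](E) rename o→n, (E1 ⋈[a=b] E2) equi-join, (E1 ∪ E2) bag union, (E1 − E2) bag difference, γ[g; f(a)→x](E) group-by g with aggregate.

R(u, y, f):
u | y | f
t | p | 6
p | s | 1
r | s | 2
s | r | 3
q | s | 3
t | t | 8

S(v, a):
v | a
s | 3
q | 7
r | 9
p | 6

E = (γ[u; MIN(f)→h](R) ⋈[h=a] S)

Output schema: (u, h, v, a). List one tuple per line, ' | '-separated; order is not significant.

Stepwise |·|:
  R → 6
  γ[u; MIN(f)→h](R) → 5
  S → 4
  (γ[u; MIN(f)→h](R) ⋈[h=a] S) → 3

== RESULT ==
u | h | v | a
q | 3 | s | 3
s | 3 | s | 3
t | 6 | p | 6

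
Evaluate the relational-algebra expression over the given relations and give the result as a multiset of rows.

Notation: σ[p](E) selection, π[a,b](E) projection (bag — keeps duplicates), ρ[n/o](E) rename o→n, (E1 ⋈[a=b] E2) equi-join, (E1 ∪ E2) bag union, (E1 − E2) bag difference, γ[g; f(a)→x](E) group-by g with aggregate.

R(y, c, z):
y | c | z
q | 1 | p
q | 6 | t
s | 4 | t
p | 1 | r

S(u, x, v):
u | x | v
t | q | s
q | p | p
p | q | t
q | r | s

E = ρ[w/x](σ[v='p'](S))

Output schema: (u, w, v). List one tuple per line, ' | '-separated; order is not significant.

Stepwise |·|:
  S → 4
  σ[v='p'](S) → 1
  ρ[w/x](σ[v='p'](S)) → 1

== RESULT ==
u | w | v
q | p | p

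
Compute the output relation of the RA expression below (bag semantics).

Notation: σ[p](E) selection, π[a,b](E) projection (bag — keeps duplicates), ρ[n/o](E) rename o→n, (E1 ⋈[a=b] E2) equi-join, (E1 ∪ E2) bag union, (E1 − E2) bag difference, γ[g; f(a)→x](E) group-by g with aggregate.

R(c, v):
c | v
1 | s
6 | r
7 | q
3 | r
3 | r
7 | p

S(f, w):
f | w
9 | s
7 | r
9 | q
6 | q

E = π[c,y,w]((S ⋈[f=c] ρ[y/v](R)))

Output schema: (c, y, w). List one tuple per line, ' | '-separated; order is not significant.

Per-node cardinality:
  S → 4
  R → 6
  ρ[y/v](R) → 6
  (S ⋈[f=c] ρ[y/v](R)) → 3
  π[c,y,w]((S ⋈[f=c] ρ[y/v](R))) → 3

== RESULT ==
c | y | w
6 | r | q
7 | p | r
7 | q | r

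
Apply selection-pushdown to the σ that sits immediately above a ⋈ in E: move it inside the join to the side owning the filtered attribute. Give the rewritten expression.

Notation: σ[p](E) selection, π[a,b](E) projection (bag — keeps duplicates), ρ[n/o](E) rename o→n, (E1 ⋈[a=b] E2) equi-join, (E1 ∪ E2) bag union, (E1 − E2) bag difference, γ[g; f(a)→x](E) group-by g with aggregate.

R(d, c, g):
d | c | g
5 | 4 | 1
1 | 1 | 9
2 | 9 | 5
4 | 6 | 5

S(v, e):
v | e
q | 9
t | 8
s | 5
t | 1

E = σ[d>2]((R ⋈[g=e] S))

σ filters on d, owned by the left side.
E' = (σ[d>2](R) ⋈[g=e] S)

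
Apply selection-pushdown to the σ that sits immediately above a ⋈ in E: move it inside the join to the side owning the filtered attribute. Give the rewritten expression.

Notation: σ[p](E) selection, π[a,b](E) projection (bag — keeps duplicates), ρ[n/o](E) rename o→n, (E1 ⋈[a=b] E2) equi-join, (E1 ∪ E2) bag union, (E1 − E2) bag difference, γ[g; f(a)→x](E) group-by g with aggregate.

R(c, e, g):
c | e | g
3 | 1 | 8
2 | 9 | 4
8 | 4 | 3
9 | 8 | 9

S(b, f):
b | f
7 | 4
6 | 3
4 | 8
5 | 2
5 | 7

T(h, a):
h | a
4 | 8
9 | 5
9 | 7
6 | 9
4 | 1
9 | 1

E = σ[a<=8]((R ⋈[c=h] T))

σ filters on a, owned by the right side.
E' = (R ⋈[c=h] σ[a<=8](T))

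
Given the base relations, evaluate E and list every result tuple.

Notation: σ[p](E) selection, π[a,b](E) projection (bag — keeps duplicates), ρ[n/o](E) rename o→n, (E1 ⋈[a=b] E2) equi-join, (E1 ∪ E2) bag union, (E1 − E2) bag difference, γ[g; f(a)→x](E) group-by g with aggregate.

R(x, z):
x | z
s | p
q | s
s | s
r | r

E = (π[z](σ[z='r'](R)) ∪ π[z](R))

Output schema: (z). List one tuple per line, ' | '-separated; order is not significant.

Row counts bottom-up:
  R → 4
  σ[z='r'](R) → 1
  π[z](σ[z='r'](R)) → 1
  R → 4
  π[z](R) → 4
  (π[z](σ[z='r'](R)) ∪ π[z](R)) → 5

== RESULT ==
z
p
r
r
s
s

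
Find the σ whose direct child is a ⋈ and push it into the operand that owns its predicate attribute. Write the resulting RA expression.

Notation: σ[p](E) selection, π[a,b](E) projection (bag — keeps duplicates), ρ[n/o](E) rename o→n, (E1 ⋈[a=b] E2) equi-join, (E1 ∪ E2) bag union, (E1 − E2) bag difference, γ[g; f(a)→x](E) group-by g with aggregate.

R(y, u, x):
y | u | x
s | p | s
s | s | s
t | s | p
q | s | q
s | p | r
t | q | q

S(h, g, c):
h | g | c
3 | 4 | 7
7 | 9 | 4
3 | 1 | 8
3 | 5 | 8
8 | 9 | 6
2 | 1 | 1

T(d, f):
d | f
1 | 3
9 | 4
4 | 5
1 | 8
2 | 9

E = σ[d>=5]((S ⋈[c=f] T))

σ filters on d, owned by the right side.
E' = (S ⋈[c=f] σ[d>=5](T))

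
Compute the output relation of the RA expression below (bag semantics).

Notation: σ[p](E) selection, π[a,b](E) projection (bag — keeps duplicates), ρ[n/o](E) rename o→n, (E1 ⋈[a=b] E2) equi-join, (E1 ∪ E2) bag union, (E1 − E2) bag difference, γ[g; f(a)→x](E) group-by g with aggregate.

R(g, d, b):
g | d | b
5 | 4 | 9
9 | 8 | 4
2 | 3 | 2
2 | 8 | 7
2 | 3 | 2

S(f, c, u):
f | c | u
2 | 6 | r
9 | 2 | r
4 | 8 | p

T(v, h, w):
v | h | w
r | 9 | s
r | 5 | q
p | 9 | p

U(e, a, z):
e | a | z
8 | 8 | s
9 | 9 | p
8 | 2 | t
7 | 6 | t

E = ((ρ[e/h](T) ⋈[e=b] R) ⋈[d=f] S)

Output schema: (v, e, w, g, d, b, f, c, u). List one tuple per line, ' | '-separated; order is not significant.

Row counts bottom-up:
  T → 3
  ρ[e/h](T) → 3
  R → 5
  (ρ[e/h](T) ⋈[e=b] R) → 2
  S → 3
  ((ρ[e/h](T) ⋈[e=b] R) ⋈[d=f] S) → 2

== RESULT ==
v | e | w | g | d | b | f | c | u
p | 9 | p | 5 | 4 | 9 | 4 | 8 | p
r | 9 | s | 5 | 4 | 9 | 4 | 8 | p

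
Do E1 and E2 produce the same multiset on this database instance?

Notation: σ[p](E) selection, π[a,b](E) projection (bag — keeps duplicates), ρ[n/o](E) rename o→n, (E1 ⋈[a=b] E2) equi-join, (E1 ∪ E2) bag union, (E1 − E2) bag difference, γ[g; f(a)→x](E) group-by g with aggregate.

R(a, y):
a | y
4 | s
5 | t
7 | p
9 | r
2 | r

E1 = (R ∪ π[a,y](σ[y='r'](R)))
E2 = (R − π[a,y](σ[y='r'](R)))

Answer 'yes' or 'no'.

E1 row counts bottom-up:
  R → 5
  R → 5
  σ[y='r'](R) → 2
  π[a,y](σ[y='r'](R)) → 2
  (R ∪ π[a,y](σ[y='r'](R))) → 7
E2 row counts bottom-up:
  R → 5
  R → 5
  σ[y='r'](R) → 2
  π[a,y](σ[y='r'](R)) → 2
  (R − π[a,y](σ[y='r'](R))) → 3

E1 result:
a | y
2 | r
2 | r
4 | s
5 | t
7 | p
9 | r
9 | r
E2 result:
a | y
4 | s
5 | t
7 | p
Witness: (2, 'r') appears 2× in E1 but 0× in E2.

no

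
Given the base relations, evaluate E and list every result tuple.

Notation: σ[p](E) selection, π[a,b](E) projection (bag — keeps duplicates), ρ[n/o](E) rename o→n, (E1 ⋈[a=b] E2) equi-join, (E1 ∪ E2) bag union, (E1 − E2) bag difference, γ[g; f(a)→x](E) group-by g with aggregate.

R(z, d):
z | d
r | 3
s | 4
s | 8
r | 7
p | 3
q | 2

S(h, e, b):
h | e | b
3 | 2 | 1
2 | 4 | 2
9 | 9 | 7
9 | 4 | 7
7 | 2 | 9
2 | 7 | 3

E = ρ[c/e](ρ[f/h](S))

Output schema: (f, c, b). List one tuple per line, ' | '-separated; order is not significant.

Stepwise |·|:
  S → 6
  ρ[f/h](S) → 6
  ρ[c/e](ρ[f/h](S)) → 6

== RESULT ==
f | c | b
2 | 4 | 2
2 | 7 | 3
3 | 2 | 1
7 | 2 | 9
9 | 4 | 7
9 | 9 | 7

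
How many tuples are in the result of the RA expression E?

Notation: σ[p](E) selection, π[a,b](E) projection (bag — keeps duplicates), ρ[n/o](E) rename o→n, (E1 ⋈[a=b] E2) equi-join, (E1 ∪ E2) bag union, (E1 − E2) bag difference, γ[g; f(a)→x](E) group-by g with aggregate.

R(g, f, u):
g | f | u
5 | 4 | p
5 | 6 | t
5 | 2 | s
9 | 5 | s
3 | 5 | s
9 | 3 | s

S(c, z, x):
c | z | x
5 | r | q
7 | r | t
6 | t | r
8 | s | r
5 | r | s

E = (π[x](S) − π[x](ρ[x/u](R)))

Row counts bottom-up:
  S → 5
  π[x](S) → 5
  R → 6
  ρ[x/u](R) → 6
  π[x](ρ[x/u](R)) → 6
  (π[x](S) − π[x](ρ[x/u](R))) → 3

|E| = 3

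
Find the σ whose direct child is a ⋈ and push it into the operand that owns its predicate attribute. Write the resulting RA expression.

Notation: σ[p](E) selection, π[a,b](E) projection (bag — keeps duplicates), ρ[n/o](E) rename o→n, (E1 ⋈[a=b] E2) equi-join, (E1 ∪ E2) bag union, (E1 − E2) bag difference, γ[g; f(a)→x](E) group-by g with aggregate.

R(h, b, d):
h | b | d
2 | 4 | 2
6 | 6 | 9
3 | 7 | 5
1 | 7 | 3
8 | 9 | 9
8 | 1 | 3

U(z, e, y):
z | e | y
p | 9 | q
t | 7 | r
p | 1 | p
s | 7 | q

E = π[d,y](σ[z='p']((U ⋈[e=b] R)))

σ filters on z, owned by the left side.
E' = π[d,y]((σ[z='p'](U) ⋈[e=b] R))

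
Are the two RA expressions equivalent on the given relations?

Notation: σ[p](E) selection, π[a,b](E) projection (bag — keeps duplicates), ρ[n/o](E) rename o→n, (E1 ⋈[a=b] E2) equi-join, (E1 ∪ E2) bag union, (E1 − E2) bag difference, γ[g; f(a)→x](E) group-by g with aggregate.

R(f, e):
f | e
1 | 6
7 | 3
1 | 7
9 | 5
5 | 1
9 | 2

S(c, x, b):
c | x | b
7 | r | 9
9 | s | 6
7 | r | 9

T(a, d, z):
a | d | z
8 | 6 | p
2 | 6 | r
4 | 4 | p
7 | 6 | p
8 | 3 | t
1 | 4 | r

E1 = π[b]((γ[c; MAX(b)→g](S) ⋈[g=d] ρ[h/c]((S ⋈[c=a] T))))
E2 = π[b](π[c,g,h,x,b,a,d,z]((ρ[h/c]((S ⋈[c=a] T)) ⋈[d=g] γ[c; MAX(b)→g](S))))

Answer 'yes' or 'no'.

E1 stepwise |·|:
  S → 3
  γ[c; MAX(b)→g](S) → 2
  S → 3
  T → 6
  (S ⋈[c=a] T) → 2
  ρ[h/c]((S ⋈[c=a] T)) → 2
  (γ[c; MAX(b)→g](S) ⋈[g=d] ρ[h/c]((S ⋈[c=a] T))) → 2
  π[b]((γ[c; MAX(b)→g](S) ⋈[g=d] ρ[h/c]((S ⋈[c=a] T)))) → 2
E2 stepwise |·|:
  S → 3
  T → 6
  (S ⋈[c=a] T) → 2
  ρ[h/c]((S ⋈[c=a] T)) → 2
  S → 3
  γ[c; MAX(b)→g](S) → 2
  (ρ[h/c]((S ⋈[c=a] T)) ⋈[d=g] γ[c; MAX(b)→g](S)) → 2
  π[c,g,h,x,b,a,d,z]((ρ[h/c]((S ⋈[c=a] T)) ⋈[d=g] γ[c; MAX(b)→g](S))) → 2
  π[b](π[c,g,h,x,b,a,d,z]((ρ[h/c]((S ⋈[c=a] T)) ⋈[d=g] γ[c; MAX(b)→g](S)))) → 2

E1 and E2 produce the same multiset:
b
9
9

yes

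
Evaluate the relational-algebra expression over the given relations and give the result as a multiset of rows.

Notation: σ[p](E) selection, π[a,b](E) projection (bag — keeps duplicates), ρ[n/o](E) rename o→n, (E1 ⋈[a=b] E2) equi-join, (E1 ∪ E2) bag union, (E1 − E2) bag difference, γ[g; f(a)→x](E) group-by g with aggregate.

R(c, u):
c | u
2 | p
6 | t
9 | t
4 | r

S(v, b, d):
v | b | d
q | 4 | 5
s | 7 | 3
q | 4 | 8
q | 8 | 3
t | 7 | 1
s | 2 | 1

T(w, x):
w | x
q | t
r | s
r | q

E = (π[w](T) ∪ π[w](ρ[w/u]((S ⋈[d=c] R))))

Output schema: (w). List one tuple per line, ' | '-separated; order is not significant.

Subexpression sizes:
  T → 3
  π[w](T) → 3
  S → 6
  R → 4
  (S ⋈[d=c] R) → 0
  ρ[w/u]((S ⋈[d=c] R)) → 0
  π[w](ρ[w/u]((S ⋈[d=c] R))) → 0
  (π[w](T) ∪ π[w](ρ[w/u]((S ⋈[d=c] R)))) → 3

== RESULT ==
w
q
r
r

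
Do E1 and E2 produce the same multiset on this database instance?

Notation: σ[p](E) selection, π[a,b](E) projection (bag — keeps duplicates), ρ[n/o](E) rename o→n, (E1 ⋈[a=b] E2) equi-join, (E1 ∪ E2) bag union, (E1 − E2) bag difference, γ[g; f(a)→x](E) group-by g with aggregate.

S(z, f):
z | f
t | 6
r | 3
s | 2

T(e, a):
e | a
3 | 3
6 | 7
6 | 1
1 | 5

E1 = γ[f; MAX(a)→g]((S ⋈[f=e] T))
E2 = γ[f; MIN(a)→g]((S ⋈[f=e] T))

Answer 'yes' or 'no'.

E1 per-node cardinality:
  S → 3
  T → 4
  (S ⋈[f=e] T) → 3
  γ[f; MAX(a)→g]((S ⋈[f=e] T)) → 2
E2 per-node cardinality:
  S → 3
  T → 4
  (S ⋈[f=e] T) → 3
  γ[f; MIN(a)→g]((S ⋈[f=e] T)) → 2

E1 result:
f | g
3 | 3
6 | 7
E2 result:
f | g
3 | 3
6 | 1
Witness: (6, 7) appears 1× in E1 but 0× in E2.

no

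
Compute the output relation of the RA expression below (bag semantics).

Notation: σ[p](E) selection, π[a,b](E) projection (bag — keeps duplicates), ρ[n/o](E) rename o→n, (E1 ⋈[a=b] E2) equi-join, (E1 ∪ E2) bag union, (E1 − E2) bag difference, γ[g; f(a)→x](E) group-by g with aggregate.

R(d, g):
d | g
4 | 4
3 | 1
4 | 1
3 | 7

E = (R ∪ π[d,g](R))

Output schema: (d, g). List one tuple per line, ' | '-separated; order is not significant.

Subexpression sizes:
  R → 4
  R → 4
  π[d,g](R) → 4
  (R ∪ π[d,g](R)) → 8

== RESULT ==
d | g
3 | 1
3 | 1
3 | 7
3 | 7
4 | 1
4 | 1
4 | 4
4 | 4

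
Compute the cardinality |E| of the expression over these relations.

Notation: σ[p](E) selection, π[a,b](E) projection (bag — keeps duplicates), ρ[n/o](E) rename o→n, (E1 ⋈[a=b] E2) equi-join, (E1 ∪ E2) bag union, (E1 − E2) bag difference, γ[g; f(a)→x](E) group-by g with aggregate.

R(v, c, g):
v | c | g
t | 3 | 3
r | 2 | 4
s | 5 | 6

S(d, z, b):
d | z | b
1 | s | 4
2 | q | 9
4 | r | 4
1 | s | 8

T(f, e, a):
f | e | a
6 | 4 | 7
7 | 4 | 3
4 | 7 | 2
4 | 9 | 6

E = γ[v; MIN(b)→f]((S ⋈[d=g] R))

Per-node cardinality:
  S → 4
  R → 3
  (S ⋈[d=g] R) → 1
  γ[v; MIN(b)→f]((S ⋈[d=g] R)) → 1

|E| = 1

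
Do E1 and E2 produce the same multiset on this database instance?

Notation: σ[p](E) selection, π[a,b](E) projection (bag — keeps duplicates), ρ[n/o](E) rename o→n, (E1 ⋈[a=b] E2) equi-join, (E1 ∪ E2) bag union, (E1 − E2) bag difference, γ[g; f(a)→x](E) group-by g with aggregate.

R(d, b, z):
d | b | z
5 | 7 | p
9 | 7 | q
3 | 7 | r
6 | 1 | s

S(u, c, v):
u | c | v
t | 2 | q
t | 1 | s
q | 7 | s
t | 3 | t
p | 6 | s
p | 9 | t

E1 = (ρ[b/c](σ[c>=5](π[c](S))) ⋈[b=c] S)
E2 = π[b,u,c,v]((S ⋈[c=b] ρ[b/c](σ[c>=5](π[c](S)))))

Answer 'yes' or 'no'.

E1 subexpression sizes:
  S → 6
  π[c](S) → 6
  σ[c>=5](π[c](S)) → 3
  ρ[b/c](σ[c>=5](π[c](S))) → 3
  S → 6
  (ρ[b/c](σ[c>=5](π[c](S))) ⋈[b=c] S) → 3
E2 subexpression sizes:
  S → 6
  S → 6
  π[c](S) → 6
  σ[c>=5](π[c](S)) → 3
  ρ[b/c](σ[c>=5](π[c](S))) → 3
  (S ⋈[c=b] ρ[b/c](σ[c>=5](π[c](S)))) → 3
  π[b,u,c,v]((S ⋈[c=b] ρ[b/c](σ[c>=5](π[c](S))))) → 3

E1 and E2 produce the same multiset:
b | u | c | v
6 | p | 6 | s
7 | q | 7 | s
9 | p | 9 | t

yes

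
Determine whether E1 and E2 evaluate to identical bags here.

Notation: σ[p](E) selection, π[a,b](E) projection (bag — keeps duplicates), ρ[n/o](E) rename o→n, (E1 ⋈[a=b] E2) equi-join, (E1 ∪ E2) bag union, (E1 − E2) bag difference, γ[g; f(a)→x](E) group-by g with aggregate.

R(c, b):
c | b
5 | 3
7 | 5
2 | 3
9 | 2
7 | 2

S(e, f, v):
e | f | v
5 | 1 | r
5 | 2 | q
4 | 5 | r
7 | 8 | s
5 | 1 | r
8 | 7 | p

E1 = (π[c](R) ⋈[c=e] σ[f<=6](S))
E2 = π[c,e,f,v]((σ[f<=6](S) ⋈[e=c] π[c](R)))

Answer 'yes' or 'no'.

E1 subexpression sizes:
  R → 5
  π[c](R) → 5
  S → 6
  σ[f<=6](S) → 4
  (π[c](R) ⋈[c=e] σ[f<=6](S)) → 3
E2 subexpression sizes:
  S → 6
  σ[f<=6](S) → 4
  R → 5
  π[c](R) → 5
  (σ[f<=6](S) ⋈[e=c] π[c](R)) → 3
  π[c,e,f,v]((σ[f<=6](S) ⋈[e=c] π[c](R))) → 3

E1 and E2 produce the same multiset:
c | e | f | v
5 | 5 | 1 | r
5 | 5 | 1 | r
5 | 5 | 2 | q

yes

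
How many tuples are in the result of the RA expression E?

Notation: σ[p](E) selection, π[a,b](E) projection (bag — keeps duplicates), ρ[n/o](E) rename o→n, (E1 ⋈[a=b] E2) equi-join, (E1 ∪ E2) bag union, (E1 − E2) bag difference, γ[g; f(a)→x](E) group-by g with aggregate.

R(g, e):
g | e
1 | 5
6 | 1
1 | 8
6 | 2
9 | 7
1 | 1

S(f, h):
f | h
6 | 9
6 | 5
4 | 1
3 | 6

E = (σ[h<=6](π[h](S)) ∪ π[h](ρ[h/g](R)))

Stepwise |·|:
  S → 4
  π[h](S) → 4
  σ[h<=6](π[h](S)) → 3
  R → 6
  ρ[h/g](R) → 6
  π[h](ρ[h/g](R)) → 6
  (σ[h<=6](π[h](S)) ∪ π[h](ρ[h/g](R))) → 9

|E| = 9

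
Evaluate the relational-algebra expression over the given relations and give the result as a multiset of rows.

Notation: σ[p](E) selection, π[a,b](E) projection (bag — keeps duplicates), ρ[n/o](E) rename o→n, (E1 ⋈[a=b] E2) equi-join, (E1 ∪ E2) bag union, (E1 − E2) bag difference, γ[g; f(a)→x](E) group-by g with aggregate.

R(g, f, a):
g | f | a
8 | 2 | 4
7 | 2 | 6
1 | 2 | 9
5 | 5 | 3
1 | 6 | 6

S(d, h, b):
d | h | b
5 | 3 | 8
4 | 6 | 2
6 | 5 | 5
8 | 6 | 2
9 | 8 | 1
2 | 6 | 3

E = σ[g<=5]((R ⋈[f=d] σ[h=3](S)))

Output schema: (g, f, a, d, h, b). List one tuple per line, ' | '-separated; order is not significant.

Subexpression sizes:
  R → 5
  S → 6
  σ[h=3](S) → 1
  (R ⋈[f=d] σ[h=3](S)) → 1
  σ[g<=5]((R ⋈[f=d] σ[h=3](S))) → 1

== RESULT ==
g | f | a | d | h | b
5 | 5 | 3 | 5 | 3 | 8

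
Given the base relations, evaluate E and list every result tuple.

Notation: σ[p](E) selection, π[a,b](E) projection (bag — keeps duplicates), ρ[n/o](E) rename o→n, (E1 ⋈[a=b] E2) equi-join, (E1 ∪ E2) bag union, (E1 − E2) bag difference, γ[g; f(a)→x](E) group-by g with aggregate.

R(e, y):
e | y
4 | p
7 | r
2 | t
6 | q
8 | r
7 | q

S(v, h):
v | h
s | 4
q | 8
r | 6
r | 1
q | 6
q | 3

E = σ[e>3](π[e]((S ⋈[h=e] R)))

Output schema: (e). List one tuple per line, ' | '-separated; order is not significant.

Stepwise |·|:
  S → 6
  R → 6
  (S ⋈[h=e] R) → 4
  π[e]((S ⋈[h=e] R)) → 4
  σ[e>3](π[e]((S ⋈[h=e] R))) → 4

== RESULT ==
e
4
6
6
8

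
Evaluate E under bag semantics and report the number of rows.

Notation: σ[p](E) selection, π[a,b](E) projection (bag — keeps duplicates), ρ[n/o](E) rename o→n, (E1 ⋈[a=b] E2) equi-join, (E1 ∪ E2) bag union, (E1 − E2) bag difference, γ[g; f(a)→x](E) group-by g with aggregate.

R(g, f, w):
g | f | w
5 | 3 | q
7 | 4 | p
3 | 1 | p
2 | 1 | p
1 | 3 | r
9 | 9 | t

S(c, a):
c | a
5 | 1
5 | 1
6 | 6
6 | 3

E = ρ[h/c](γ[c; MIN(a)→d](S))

Subexpression sizes:
  S → 4
  γ[c; MIN(a)→d](S) → 2
  ρ[h/c](γ[c; MIN(a)→d](S)) → 2

|E| = 2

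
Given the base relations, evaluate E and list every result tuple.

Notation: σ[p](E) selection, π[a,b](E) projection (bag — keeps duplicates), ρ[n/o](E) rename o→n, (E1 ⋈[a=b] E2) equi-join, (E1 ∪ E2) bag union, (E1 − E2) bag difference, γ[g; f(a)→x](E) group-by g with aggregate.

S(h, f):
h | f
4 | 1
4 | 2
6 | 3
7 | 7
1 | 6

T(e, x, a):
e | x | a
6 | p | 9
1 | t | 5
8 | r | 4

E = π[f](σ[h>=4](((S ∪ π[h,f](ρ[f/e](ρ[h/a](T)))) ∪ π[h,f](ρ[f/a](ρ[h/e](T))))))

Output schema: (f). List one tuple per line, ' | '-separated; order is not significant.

Per-node cardinality:
  S → 5
  T → 3
  ρ[h/a](T) → 3
  ρ[f/e](ρ[h/a](T)) → 3
  π[h,f](ρ[f/e](ρ[h/a](T))) → 3
  (S ∪ π[h,f](ρ[f/e](ρ[h/a](T)))) → 8
  T → 3
  ρ[h/e](T) → 3
  ρ[f/a](ρ[h/e](T)) → 3
  π[h,f](ρ[f/a](ρ[h/e](T))) → 3
  ((S ∪ π[h,f](ρ[f/e](ρ[h/a](T)))) ∪ π[h,f](ρ[f/a](ρ[h/e](T)))) → 11
  σ[h>=4](((S ∪ π[h,f](ρ[f/e](ρ[h/a](T)))) ∪ π[h,f](ρ[f/a](ρ[h/e](T))))) → 9
  π[f](σ[h>=4](((S ∪ π[h,f](ρ[f/e](ρ[h/a](T)))) ∪ π[h,f](ρ[f/a](ρ[h/e](T)))))) → 9

== RESULT ==
f
1
1
2
3
4
6
7
8
9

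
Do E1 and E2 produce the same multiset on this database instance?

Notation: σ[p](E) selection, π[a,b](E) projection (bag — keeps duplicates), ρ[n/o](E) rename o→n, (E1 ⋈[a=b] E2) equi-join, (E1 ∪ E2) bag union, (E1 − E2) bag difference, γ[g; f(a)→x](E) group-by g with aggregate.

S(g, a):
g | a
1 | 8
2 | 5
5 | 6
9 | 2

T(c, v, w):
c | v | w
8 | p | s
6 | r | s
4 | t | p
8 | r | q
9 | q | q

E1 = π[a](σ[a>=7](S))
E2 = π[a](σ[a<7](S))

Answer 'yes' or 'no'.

E1 per-node cardinality:
  S → 4
  σ[a>=7](S) → 1
  π[a](σ[a>=7](S)) → 1
E2 per-node cardinality:
  S → 4
  σ[a<7](S) → 3
  π[a](σ[a<7](S)) → 3

E1 result:
a
8
E2 result:
a
2
5
6
Witness: (6,) appears 0× in E1 but 1× in E2.

no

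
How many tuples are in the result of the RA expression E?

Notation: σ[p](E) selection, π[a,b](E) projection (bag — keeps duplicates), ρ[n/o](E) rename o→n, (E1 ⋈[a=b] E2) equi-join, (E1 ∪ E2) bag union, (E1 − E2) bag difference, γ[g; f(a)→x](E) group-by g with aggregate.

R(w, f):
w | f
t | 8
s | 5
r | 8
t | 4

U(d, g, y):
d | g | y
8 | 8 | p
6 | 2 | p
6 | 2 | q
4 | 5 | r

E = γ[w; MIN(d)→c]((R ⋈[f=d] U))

Row counts bottom-up:
  R → 4
  U → 4
  (R ⋈[f=d] U) → 3
  γ[w; MIN(d)→c]((R ⋈[f=d] U)) → 2

|E| = 2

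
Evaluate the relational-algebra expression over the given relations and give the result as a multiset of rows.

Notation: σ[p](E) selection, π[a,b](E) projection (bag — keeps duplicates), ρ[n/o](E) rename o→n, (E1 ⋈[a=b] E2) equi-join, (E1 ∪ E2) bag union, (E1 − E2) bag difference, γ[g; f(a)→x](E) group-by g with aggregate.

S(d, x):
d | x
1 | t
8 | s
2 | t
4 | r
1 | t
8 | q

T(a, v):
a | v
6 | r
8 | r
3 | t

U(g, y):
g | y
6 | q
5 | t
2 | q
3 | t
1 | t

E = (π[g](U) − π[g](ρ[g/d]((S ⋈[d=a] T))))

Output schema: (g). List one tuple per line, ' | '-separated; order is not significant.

Row counts bottom-up:
  U → 5
  π[g](U) → 5
  S → 6
  T → 3
  (S ⋈[d=a] T) → 2
  ρ[g/d]((S ⋈[d=a] T)) → 2
  π[g](ρ[g/d]((S ⋈[d=a] T))) → 2
  (π[g](U) − π[g](ρ[g/d]((S ⋈[d=a] T)))) → 5

== RESULT ==
g
1
2
3
5
6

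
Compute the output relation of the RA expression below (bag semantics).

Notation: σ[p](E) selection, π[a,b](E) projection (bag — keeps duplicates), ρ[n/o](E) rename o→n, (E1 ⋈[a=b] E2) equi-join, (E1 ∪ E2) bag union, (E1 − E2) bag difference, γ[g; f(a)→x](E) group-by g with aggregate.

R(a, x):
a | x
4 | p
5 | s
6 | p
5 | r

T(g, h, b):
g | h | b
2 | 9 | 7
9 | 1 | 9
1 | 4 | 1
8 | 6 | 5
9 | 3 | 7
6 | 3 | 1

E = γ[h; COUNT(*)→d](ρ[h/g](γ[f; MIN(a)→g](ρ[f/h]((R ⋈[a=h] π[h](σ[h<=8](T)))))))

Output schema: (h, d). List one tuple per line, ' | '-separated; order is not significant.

Stepwise |·|:
  R → 4
  T → 6
  σ[h<=8](T) → 5
  π[h](σ[h<=8](T)) → 5
  (R ⋈[a=h] π[h](σ[h<=8](T))) → 2
  ρ[f/h]((R ⋈[a=h] π[h](σ[h<=8](T)))) → 2
  γ[f; MIN(a)→g](ρ[f/h]((R ⋈[a=h] π[h](σ[h<=8](T))))) → 2
  ρ[h/g](γ[f; MIN(a)→g](ρ[f/h]((R ⋈[a=h] π[h](σ[h<=8](T)))))) → 2
  γ[h; COUNT(*)→d](ρ[h/g](γ[f; MIN(a)→g](ρ[f/h]((R ⋈[a=h] π[h](σ[h<=8](T))))))) → 2

== RESULT ==
h | d
4 | 1
6 | 1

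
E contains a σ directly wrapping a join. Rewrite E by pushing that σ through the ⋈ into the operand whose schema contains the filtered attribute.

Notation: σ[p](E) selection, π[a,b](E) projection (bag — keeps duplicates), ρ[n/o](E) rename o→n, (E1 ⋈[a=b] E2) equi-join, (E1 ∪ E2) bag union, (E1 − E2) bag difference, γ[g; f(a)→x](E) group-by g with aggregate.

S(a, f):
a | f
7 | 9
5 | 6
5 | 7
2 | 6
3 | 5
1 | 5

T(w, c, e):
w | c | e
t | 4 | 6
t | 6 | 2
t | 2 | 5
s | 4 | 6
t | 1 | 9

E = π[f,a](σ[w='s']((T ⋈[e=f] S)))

σ filters on w, owned by the left side.
E' = π[f,a]((σ[w='s'](T) ⋈[e=f] S))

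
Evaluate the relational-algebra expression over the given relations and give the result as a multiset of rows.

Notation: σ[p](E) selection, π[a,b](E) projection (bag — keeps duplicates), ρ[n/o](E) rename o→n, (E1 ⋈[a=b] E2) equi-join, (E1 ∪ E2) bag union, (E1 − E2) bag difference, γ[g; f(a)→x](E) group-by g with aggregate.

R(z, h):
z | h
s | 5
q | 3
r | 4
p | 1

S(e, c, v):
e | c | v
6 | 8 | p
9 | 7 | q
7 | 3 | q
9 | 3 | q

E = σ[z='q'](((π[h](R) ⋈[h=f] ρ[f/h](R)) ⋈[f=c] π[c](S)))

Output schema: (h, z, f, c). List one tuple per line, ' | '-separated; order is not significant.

Subexpression sizes:
  R → 4
  π[h](R) → 4
  R → 4
  ρ[f/h](R) → 4
  (π[h](R) ⋈[h=f] ρ[f/h](R)) → 4
  S → 4
  π[c](S) → 4
  ((π[h](R) ⋈[h=f] ρ[f/h](R)) ⋈[f=c] π[c](S)) → 2
  σ[z='q'](((π[h](R) ⋈[h=f] ρ[f/h](R)) ⋈[f=c] π[c](S))) → 2

== RESULT ==
h | z | f | c
3 | q | 3 | 3
3 | q | 3 | 3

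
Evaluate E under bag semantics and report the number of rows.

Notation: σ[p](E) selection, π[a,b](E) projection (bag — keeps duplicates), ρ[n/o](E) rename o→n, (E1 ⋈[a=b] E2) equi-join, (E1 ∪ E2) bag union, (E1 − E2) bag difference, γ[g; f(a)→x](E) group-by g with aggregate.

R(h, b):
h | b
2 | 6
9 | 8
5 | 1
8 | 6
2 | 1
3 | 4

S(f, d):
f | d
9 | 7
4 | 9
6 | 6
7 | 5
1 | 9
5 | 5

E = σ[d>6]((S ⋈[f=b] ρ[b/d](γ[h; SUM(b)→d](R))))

Subexpression sizes:
  S → 6
  R → 6
  γ[h; SUM(b)→d](R) → 5
  ρ[b/d](γ[h; SUM(b)→d](R)) → 5
  (S ⋈[f=b] ρ[b/d](γ[h; SUM(b)→d](R))) → 4
  σ[d>6]((S ⋈[f=b] ρ[b/d](γ[h; SUM(b)→d](R)))) → 2

|E| = 2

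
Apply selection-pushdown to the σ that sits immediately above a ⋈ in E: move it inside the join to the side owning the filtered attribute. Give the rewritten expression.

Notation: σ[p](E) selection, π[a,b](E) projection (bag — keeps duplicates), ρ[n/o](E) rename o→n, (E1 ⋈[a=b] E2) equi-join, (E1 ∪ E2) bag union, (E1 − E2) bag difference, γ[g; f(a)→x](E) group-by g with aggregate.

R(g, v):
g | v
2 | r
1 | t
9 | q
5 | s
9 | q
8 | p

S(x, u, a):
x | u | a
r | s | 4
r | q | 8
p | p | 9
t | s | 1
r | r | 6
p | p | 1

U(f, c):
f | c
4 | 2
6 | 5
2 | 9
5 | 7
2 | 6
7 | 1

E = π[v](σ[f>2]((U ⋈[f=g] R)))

σ filters on f, owned by the left side.
E' = π[v]((σ[f>2](U) ⋈[f=g] R))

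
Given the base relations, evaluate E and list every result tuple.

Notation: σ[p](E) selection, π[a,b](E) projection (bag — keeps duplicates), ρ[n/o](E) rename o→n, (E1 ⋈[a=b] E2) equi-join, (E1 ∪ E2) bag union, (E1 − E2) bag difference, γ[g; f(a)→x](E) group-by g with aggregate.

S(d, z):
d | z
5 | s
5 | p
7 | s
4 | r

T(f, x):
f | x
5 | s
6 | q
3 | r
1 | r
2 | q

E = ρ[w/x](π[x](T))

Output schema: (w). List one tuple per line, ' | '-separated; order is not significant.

Per-node cardinality:
  T → 5
  π[x](T) → 5
  ρ[w/x](π[x](T)) → 5

== RESULT ==
w
q
q
r
r
s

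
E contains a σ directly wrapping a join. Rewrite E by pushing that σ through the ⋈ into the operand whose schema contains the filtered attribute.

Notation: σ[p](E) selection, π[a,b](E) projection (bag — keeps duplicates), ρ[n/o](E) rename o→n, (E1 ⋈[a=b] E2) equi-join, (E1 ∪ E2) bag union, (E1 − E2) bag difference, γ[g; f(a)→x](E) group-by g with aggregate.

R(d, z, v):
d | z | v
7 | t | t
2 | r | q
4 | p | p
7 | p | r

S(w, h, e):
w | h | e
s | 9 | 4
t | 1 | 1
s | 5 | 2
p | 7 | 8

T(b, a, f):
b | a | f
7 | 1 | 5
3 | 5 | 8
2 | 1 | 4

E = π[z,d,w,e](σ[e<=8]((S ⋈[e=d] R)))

σ filters on e, owned by the left side.
E' = π[z,d,w,e]((σ[e<=8](S) ⋈[e=d] R))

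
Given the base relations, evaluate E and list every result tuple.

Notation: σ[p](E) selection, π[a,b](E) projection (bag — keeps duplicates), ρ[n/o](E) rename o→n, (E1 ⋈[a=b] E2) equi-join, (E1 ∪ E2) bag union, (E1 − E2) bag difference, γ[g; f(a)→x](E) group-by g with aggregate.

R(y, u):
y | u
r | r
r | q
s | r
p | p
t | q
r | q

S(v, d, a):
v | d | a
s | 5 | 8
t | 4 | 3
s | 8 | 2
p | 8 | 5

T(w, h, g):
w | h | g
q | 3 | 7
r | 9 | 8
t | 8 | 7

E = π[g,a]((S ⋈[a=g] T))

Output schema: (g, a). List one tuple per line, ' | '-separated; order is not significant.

Per-node cardinality:
  S → 4
  T → 3
  (S ⋈[a=g] T) → 1
  π[g,a]((S ⋈[a=g] T)) → 1

== RESULT ==
g | a
8 | 8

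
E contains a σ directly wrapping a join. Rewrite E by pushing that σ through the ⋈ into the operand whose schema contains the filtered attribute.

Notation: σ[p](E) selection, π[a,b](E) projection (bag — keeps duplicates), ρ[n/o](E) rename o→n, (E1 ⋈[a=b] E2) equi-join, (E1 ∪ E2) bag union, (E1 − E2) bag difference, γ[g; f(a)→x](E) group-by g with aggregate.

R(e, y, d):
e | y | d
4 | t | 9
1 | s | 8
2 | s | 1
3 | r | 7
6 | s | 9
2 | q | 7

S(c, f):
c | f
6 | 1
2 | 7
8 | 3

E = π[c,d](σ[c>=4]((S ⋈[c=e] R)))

σ filters on c, owned by the left side.
E' = π[c,d]((σ[c>=4](S) ⋈[c=e] R))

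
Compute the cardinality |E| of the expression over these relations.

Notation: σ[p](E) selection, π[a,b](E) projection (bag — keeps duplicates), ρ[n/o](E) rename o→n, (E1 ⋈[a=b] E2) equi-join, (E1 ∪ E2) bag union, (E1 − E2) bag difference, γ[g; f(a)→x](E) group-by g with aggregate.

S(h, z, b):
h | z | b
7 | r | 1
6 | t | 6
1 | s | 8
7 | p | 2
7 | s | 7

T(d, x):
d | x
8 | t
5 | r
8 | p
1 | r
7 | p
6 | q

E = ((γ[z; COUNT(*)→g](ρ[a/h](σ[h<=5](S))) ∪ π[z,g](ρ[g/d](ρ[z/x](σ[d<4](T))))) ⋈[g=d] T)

Subexpression sizes:
  S → 5
  σ[h<=5](S) → 1
  ρ[a/h](σ[h<=5](S)) → 1
  γ[z; COUNT(*)→g](ρ[a/h](σ[h<=5](S))) → 1
  T → 6
  σ[d<4](T) → 1
  ρ[z/x](σ[d<4](T)) → 1
  ρ[g/d](ρ[z/x](σ[d<4](T))) → 1
  π[z,g](ρ[g/d](ρ[z/x](σ[d<4](T)))) → 1
  (γ[z; COUNT(*)→g](ρ[a/h](σ[h<=5](S))) ∪ π[z,g](ρ[g/d](ρ[z/x](σ[d<4](T))))) → 2
  T → 6
  ((γ[z; COUNT(*)→g](ρ[a/h](σ[h<=5](S))) ∪ π[z,g](ρ[g/d](ρ[z/x](σ[d<4](T))))) ⋈[g=d] T) → 2

|E| = 2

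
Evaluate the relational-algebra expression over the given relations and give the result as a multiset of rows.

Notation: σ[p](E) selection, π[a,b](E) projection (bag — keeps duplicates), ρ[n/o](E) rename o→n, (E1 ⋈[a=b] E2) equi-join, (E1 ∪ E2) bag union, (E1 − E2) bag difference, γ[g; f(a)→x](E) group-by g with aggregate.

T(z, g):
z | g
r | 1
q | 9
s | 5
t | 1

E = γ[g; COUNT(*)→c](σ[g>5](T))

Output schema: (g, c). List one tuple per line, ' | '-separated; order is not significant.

Subexpression sizes:
  T → 4
  σ[g>5](T) → 1
  γ[g; COUNT(*)→c](σ[g>5](T)) → 1

== RESULT ==
g | c
9 | 1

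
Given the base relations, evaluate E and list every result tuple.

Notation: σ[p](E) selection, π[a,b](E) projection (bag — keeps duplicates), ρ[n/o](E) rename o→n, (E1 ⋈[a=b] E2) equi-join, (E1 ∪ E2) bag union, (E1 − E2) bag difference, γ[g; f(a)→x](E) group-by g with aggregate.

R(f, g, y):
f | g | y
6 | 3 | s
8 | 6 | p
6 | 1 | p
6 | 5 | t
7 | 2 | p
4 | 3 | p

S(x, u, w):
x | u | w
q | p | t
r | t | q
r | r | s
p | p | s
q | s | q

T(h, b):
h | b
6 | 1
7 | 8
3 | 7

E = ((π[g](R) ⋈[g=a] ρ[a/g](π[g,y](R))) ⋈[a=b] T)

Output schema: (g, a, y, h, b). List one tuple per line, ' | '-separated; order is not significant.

Stepwise |·|:
  R → 6
  π[g](R) → 6
  R → 6
  π[g,y](R) → 6
  ρ[a/g](π[g,y](R)) → 6
  (π[g](R) ⋈[g=a] ρ[a/g](π[g,y](R))) → 8
  T → 3
  ((π[g](R) ⋈[g=a] ρ[a/g](π[g,y](R))) ⋈[a=b] T) → 1

== RESULT ==
g | a | y | h | b
1 | 1 | p | 6 | 1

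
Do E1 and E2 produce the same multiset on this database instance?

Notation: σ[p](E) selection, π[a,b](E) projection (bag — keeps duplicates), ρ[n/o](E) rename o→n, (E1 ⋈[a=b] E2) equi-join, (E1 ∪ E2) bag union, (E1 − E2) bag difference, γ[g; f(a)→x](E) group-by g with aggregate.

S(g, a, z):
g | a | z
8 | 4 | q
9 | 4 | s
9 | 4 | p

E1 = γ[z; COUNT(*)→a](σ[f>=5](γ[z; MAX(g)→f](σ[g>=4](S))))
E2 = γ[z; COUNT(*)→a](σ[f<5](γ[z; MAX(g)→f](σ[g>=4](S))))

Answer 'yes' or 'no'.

E1 stepwise |·|:
  S → 3
  σ[g>=4](S) → 3
  γ[z; MAX(g)→f](σ[g>=4](S)) → 3
  σ[f>=5](γ[z; MAX(g)→f](σ[g>=4](S))) → 3
  γ[z; COUNT(*)→a](σ[f>=5](γ[z; MAX(g)→f](σ[g>=4](S)))) → 3
E2 stepwise |·|:
  S → 3
  σ[g>=4](S) → 3
  γ[z; MAX(g)→f](σ[g>=4](S)) → 3
  σ[f<5](γ[z; MAX(g)→f](σ[g>=4](S))) → 0
  γ[z; COUNT(*)→a](σ[f<5](γ[z; MAX(g)→f](σ[g>=4](S)))) → 0

E1 result:
z | a
p | 1
q | 1
s | 1
E2 result:
z | a
(0 rows)
Witness: ('s', 1) appears 1× in E1 but 0× in E2.

no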